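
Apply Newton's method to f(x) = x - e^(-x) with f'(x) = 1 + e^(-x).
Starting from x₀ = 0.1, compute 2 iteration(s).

f(x) = x - e^(-x)
f'(x) = 1 + e^(-x)
x₀ = 0.1

Newton-Raphson formula: x_{n+1} = x_n - f(x_n)/f'(x_n)

Iteration 1:
  f(0.100000) = -0.804837
  f'(0.100000) = 1.904837
  x_1 = 0.100000 - (-0.804837)/1.904837 = 0.522523
Iteration 2:
  f(0.522523) = -0.070500
  f'(0.522523) = 1.593023
  x_2 = 0.522523 - (-0.070500)/1.593023 = 0.566778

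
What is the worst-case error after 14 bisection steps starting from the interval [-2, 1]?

Bisection error bound: |error| ≤ (b-a)/2^n
|error| ≤ (1 - (-2))/2^14 = 3/2^14
|error| ≤ 0.0001831055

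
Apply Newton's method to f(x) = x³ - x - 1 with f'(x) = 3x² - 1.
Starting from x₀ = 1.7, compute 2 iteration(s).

f(x) = x³ - x - 1
f'(x) = 3x² - 1
x₀ = 1.7

Newton-Raphson formula: x_{n+1} = x_n - f(x_n)/f'(x_n)

Iteration 1:
  f(1.700000) = 2.213000
  f'(1.700000) = 7.670000
  x_1 = 1.700000 - 2.213000/7.670000 = 1.411473
Iteration 2:
  f(1.411473) = 0.400544
  f'(1.411473) = 4.976770
  x_2 = 1.411473 - 0.400544/4.976770 = 1.330991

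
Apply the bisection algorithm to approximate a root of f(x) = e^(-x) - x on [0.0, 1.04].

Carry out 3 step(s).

f(x) = e^(-x) - x
Initial interval: [0.0, 1.04]

Iteration 1:
  c_1 = (0.000000 + 1.040000)/2 = 0.520000
  f(c_1) = f(0.520000) = 0.074521
  f(a) × f(c) ≥ 0, new interval: [0.520000, 1.040000]
Iteration 2:
  c_2 = (0.520000 + 1.040000)/2 = 0.780000
  f(c_2) = f(0.780000) = -0.321594
  f(a) × f(c) < 0, new interval: [0.520000, 0.780000]
Iteration 3:
  c_3 = (0.520000 + 0.780000)/2 = 0.650000
  f(c_3) = f(0.650000) = -0.127954
  f(a) × f(c) < 0, new interval: [0.520000, 0.650000]

After 3 iteration(s), the approximation is c_3 = 0.650000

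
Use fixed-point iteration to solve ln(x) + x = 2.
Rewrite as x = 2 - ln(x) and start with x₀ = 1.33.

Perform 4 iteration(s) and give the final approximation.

Equation: ln(x) + x = 2
Fixed-point form: x = 2 - ln(x)
x₀ = 1.33

x_1 = g(1.330000) = 1.714821
x_2 = g(1.714821) = 1.460691
x_3 = g(1.460691) = 1.621090
x_4 = g(1.621090) = 1.516901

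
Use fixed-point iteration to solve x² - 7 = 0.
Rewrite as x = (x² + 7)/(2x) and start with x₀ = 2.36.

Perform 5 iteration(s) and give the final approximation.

Equation: x² - 7 = 0
Fixed-point form: x = (x² + 7)/(2x)
x₀ = 2.36

x_1 = g(2.360000) = 2.663051
x_2 = g(2.663051) = 2.645808
x_3 = g(2.645808) = 2.645751
x_4 = g(2.645751) = 2.645751
x_5 = g(2.645751) = 2.645751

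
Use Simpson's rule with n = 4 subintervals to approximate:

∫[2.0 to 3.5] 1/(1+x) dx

f(x) = 1/(1+x)
a = 2.0, b = 3.5, n = 4
h = (b - a)/n = 0.375000

Simpson's rule: (h/3)[f(x₀) + 4f(x₁) + 2f(x₂) + ... + f(xₙ)]

x_0 = 2.0000, f(x_0) = 0.333333, coefficient = 1
x_1 = 2.3750, f(x_1) = 0.296296, coefficient = 4
x_2 = 2.7500, f(x_2) = 0.266667, coefficient = 2
x_3 = 3.1250, f(x_3) = 0.242424, coefficient = 4
x_4 = 3.5000, f(x_4) = 0.222222, coefficient = 1

I ≈ (0.375000/3) × 3.243771 = 0.405471
Exact value: 0.405465
Error: 0.000006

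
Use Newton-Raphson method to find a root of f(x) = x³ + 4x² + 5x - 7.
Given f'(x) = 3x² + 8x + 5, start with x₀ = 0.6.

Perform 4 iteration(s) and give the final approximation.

f(x) = x³ + 4x² + 5x - 7
f'(x) = 3x² + 8x + 5
x₀ = 0.6

Newton-Raphson formula: x_{n+1} = x_n - f(x_n)/f'(x_n)

Iteration 1:
  f(0.600000) = -2.344000
  f'(0.600000) = 10.880000
  x_1 = 0.600000 - (-2.344000)/10.880000 = 0.815441
Iteration 2:
  f(0.815441) = 0.279206
  f'(0.815441) = 13.518362
  x_2 = 0.815441 - 0.279206/13.518362 = 0.794787
Iteration 3:
  f(0.794787) = 0.002741
  f'(0.794787) = 13.253359
  x_3 = 0.794787 - 0.002741/13.253359 = 0.794581
Iteration 4:
  f(0.794581) = 0.000000
  f'(0.794581) = 13.250719
  x_4 = 0.794581 - 0.000000/13.250719 = 0.794580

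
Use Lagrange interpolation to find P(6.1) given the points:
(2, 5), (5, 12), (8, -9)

Lagrange interpolation formula:
P(x) = Σ yᵢ × Lᵢ(x)
where Lᵢ(x) = Π_{j≠i} (x - xⱼ)/(xᵢ - xⱼ)

L_0(6.1) = (6.1 - 5)/(2 - 5) × (6.1 - 8)/(2 - 8) = -0.116111
L_1(6.1) = (6.1 - 2)/(5 - 2) × (6.1 - 8)/(5 - 8) = 0.865556
L_2(6.1) = (6.1 - 2)/(8 - 2) × (6.1 - 5)/(8 - 5) = 0.250556

P(6.1) = 5×L_0(6.1) + 12×L_1(6.1) + (-9)×L_2(6.1)
P(6.1) = 7.551111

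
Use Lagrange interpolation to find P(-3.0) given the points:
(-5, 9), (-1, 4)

Lagrange interpolation formula:
P(x) = Σ yᵢ × Lᵢ(x)
where Lᵢ(x) = Π_{j≠i} (x - xⱼ)/(xᵢ - xⱼ)

L_0(-3.0) = (-3.0 - (-1))/(-5 - (-1)) = 0.500000
L_1(-3.0) = (-3.0 - (-5))/(-1 - (-5)) = 0.500000

P(-3.0) = 9×L_0(-3.0) + 4×L_1(-3.0)
P(-3.0) = 6.500000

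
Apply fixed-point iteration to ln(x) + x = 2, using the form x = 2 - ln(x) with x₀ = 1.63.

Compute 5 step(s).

Equation: ln(x) + x = 2
Fixed-point form: x = 2 - ln(x)
x₀ = 1.63

x_1 = g(1.630000) = 1.511420
x_2 = g(1.511420) = 1.586950
x_3 = g(1.586950) = 1.538186
x_4 = g(1.538186) = 1.569396
x_5 = g(1.569396) = 1.549309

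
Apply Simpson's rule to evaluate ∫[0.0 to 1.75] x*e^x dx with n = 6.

f(x) = x*e^x
a = 0.0, b = 1.75, n = 6
h = (b - a)/n = 0.291667

Simpson's rule: (h/3)[f(x₀) + 4f(x₁) + 2f(x₂) + ... + f(xₙ)]

x_0 = 0.0000, f(x_0) = 0.000000, coefficient = 1
x_1 = 0.2917, f(x_1) = 0.390442, coefficient = 4
x_2 = 0.5833, f(x_2) = 1.045334, coefficient = 2
x_3 = 0.8750, f(x_3) = 2.099016, coefficient = 4
x_4 = 1.1667, f(x_4) = 3.746482, coefficient = 2
x_5 = 1.4583, f(x_5) = 6.269067, coefficient = 4
x_6 = 1.7500, f(x_6) = 10.070555, coefficient = 1

I ≈ (0.291667/3) × 54.688286 = 5.316917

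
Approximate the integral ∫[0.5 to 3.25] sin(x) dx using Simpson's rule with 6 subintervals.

f(x) = sin(x)
a = 0.5, b = 3.25, n = 6
h = (b - a)/n = 0.458333

Simpson's rule: (h/3)[f(x₀) + 4f(x₁) + 2f(x₂) + ... + f(xₙ)]

x_0 = 0.5000, f(x_0) = 0.479426, coefficient = 1
x_1 = 0.9583, f(x_1) = 0.818235, coefficient = 4
x_2 = 1.4167, f(x_2) = 0.988146, coefficient = 2
x_3 = 1.8750, f(x_3) = 0.954086, coefficient = 4
x_4 = 2.3333, f(x_4) = 0.723086, coefficient = 2
x_5 = 2.7917, f(x_5) = 0.342828, coefficient = 4
x_6 = 3.2500, f(x_6) = -0.108195, coefficient = 1

I ≈ (0.458333/3) × 12.254288 = 1.872183
Exact value: 1.871712
Error: 0.000471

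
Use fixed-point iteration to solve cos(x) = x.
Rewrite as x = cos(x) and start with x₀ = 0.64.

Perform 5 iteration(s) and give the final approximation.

Equation: cos(x) = x
Fixed-point form: x = cos(x)
x₀ = 0.64

x_1 = g(0.640000) = 0.802096
x_2 = g(0.802096) = 0.695202
x_3 = g(0.695202) = 0.767924
x_4 = g(0.767924) = 0.719354
x_5 = g(0.719354) = 0.752232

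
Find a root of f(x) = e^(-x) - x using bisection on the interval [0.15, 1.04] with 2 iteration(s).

f(x) = e^(-x) - x
Initial interval: [0.15, 1.04]

Iteration 1:
  c_1 = (0.150000 + 1.040000)/2 = 0.595000
  f(c_1) = f(0.595000) = -0.043437
  f(a) × f(c) < 0, new interval: [0.150000, 0.595000]
Iteration 2:
  c_2 = (0.150000 + 0.595000)/2 = 0.372500
  f(c_2) = f(0.372500) = 0.316510
  f(a) × f(c) ≥ 0, new interval: [0.372500, 0.595000]

After 2 iteration(s), the approximation is c_2 = 0.372500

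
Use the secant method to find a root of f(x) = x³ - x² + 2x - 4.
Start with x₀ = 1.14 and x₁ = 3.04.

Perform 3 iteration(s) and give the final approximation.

f(x) = x³ - x² + 2x - 4
x₀ = 1.14, x₁ = 3.04

Secant formula: x_{n+1} = x_n - f(x_n)(x_n - x_{n-1})/(f(x_n) - f(x_{n-1}))

Iteration 1:
  f(1.140000) = -1.538056
  f(3.040000) = 20.932864
  x_2 = 3.040000 - 20.932864×(3.040000 - 1.140000)/(20.932864 - (-1.538056))
       = 1.270048
Iteration 2:
  f(3.040000) = 20.932864
  f(1.270048) = -1.024309
  x_3 = 1.270048 - (-1.024309)×(1.270048 - 3.040000)/(-1.024309 - 20.932864)
       = 1.352617
Iteration 3:
  f(1.270048) = -1.024309
  f(1.352617) = -0.649627
  x_4 = 1.352617 - (-0.649627)×(1.352617 - 1.270048)/(-0.649627 - (-1.024309))
       = 1.495776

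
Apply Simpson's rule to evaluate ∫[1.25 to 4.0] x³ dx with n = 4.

f(x) = x³
a = 1.25, b = 4.0, n = 4
h = (b - a)/n = 0.687500

Simpson's rule: (h/3)[f(x₀) + 4f(x₁) + 2f(x₂) + ... + f(xₙ)]

x_0 = 1.2500, f(x_0) = 1.953125, coefficient = 1
x_1 = 1.9375, f(x_1) = 7.273193, coefficient = 4
x_2 = 2.6250, f(x_2) = 18.087891, coefficient = 2
x_3 = 3.3125, f(x_3) = 36.346924, coefficient = 4
x_4 = 4.0000, f(x_4) = 64.000000, coefficient = 1

I ≈ (0.687500/3) × 276.609375 = 63.389648
Exact value: 63.389648
Error: 0.000000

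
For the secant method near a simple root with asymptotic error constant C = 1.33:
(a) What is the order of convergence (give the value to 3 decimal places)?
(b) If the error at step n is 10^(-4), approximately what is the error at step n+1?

(a) Secant method has superlinear convergence with order φ = (1+√5)/2 ≈ 1.618.
    This means |e_{n+1}| ≈ C|e_n|^1.618.

(b) With |e_n| = 10^(-4) and C = 1.33:
    |e_{n+1}| ≈ 1.33 × (10^(-4))^1.618 = 1.33 × 10^(-6.47)

(a) ≈ 1.618 (golden ratio); (b) |e_{n+1}| ≈ 4.485e-07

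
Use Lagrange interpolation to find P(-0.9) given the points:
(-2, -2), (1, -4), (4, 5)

Lagrange interpolation formula:
P(x) = Σ yᵢ × Lᵢ(x)
where Lᵢ(x) = Π_{j≠i} (x - xⱼ)/(xᵢ - xⱼ)

L_0(-0.9) = (-0.9 - 1)/(-2 - 1) × (-0.9 - 4)/(-2 - 4) = 0.517222
L_1(-0.9) = (-0.9 - (-2))/(1 - (-2)) × (-0.9 - 4)/(1 - 4) = 0.598889
L_2(-0.9) = (-0.9 - (-2))/(4 - (-2)) × (-0.9 - 1)/(4 - 1) = -0.116111

P(-0.9) = (-2)×L_0(-0.9) + (-4)×L_1(-0.9) + 5×L_2(-0.9)
P(-0.9) = -4.010556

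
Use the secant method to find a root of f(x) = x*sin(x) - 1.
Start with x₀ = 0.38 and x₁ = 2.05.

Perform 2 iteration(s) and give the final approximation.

f(x) = x*sin(x) - 1
x₀ = 0.38, x₁ = 2.05

Secant formula: x_{n+1} = x_n - f(x_n)(x_n - x_{n-1})/(f(x_n) - f(x_{n-1}))

Iteration 1:
  f(0.380000) = -0.859050
  f(2.050000) = 0.819093
  x_2 = 2.050000 - 0.819093×(2.050000 - 0.380000)/(0.819093 - (-0.859050))
       = 1.234882
Iteration 2:
  f(2.050000) = 0.819093
  f(1.234882) = 0.165863
  x_3 = 1.234882 - 0.165863×(1.234882 - 2.050000)/(0.165863 - 0.819093)
       = 1.027913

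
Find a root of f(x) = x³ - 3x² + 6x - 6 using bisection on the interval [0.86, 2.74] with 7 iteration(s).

f(x) = x³ - 3x² + 6x - 6
Initial interval: [0.86, 2.74]

Iteration 1:
  c_1 = (0.860000 + 2.740000)/2 = 1.800000
  f(c_1) = f(1.800000) = 0.912000
  f(a) × f(c) < 0, new interval: [0.860000, 1.800000]
Iteration 2:
  c_2 = (0.860000 + 1.800000)/2 = 1.330000
  f(c_2) = f(1.330000) = -0.974063
  f(a) × f(c) ≥ 0, new interval: [1.330000, 1.800000]
Iteration 3:
  c_3 = (1.330000 + 1.800000)/2 = 1.565000
  f(c_3) = f(1.565000) = -0.124638
  f(a) × f(c) ≥ 0, new interval: [1.565000, 1.800000]
Iteration 4:
  c_4 = (1.565000 + 1.800000)/2 = 1.682500
  f(c_4) = f(1.682500) = 0.365413
  f(a) × f(c) < 0, new interval: [1.565000, 1.682500]
Iteration 5:
  c_5 = (1.565000 + 1.682500)/2 = 1.623750
  f(c_5) = f(1.623750) = 0.113929
  f(a) × f(c) < 0, new interval: [1.565000, 1.623750]
Iteration 6:
  c_6 = (1.565000 + 1.623750)/2 = 1.594375
  f(c_6) = f(1.594375) = -0.006893
  f(a) × f(c) ≥ 0, new interval: [1.594375, 1.623750]
Iteration 7:
  c_7 = (1.594375 + 1.623750)/2 = 1.609062
  f(c_7) = f(1.609062) = 0.053124
  f(a) × f(c) < 0, new interval: [1.594375, 1.609062]

After 7 iteration(s), the approximation is c_7 = 1.609062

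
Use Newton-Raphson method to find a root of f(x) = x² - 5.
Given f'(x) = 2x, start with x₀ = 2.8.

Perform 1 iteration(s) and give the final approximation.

f(x) = x² - 5
f'(x) = 2x
x₀ = 2.8

Newton-Raphson formula: x_{n+1} = x_n - f(x_n)/f'(x_n)

Iteration 1:
  f(2.800000) = 2.840000
  f'(2.800000) = 5.600000
  x_1 = 2.800000 - 2.840000/5.600000 = 2.292857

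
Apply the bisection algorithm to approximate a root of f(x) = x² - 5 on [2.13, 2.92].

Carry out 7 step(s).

f(x) = x² - 5
Initial interval: [2.13, 2.92]

Iteration 1:
  c_1 = (2.130000 + 2.920000)/2 = 2.525000
  f(c_1) = f(2.525000) = 1.375625
  f(a) × f(c) < 0, new interval: [2.130000, 2.525000]
Iteration 2:
  c_2 = (2.130000 + 2.525000)/2 = 2.327500
  f(c_2) = f(2.327500) = 0.417256
  f(a) × f(c) < 0, new interval: [2.130000, 2.327500]
Iteration 3:
  c_3 = (2.130000 + 2.327500)/2 = 2.228750
  f(c_3) = f(2.228750) = -0.032673
  f(a) × f(c) ≥ 0, new interval: [2.228750, 2.327500]
Iteration 4:
  c_4 = (2.228750 + 2.327500)/2 = 2.278125
  f(c_4) = f(2.278125) = 0.189854
  f(a) × f(c) < 0, new interval: [2.228750, 2.278125]
Iteration 5:
  c_5 = (2.228750 + 2.278125)/2 = 2.253437
  f(c_5) = f(2.253437) = 0.077981
  f(a) × f(c) < 0, new interval: [2.228750, 2.253437]
Iteration 6:
  c_6 = (2.228750 + 2.253437)/2 = 2.241094
  f(c_6) = f(2.241094) = 0.022501
  f(a) × f(c) < 0, new interval: [2.228750, 2.241094]
Iteration 7:
  c_7 = (2.228750 + 2.241094)/2 = 2.234922
  f(c_7) = f(2.234922) = -0.005124
  f(a) × f(c) ≥ 0, new interval: [2.234922, 2.241094]

After 7 iteration(s), the approximation is c_7 = 2.234922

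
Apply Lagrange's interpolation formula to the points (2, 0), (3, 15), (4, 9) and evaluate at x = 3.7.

Lagrange interpolation formula:
P(x) = Σ yᵢ × Lᵢ(x)
where Lᵢ(x) = Π_{j≠i} (x - xⱼ)/(xᵢ - xⱼ)

L_0(3.7) = (3.7 - 3)/(2 - 3) × (3.7 - 4)/(2 - 4) = -0.105000
L_1(3.7) = (3.7 - 2)/(3 - 2) × (3.7 - 4)/(3 - 4) = 0.510000
L_2(3.7) = (3.7 - 2)/(4 - 2) × (3.7 - 3)/(4 - 3) = 0.595000

P(3.7) = 0×L_0(3.7) + 15×L_1(3.7) + 9×L_2(3.7)
P(3.7) = 13.005000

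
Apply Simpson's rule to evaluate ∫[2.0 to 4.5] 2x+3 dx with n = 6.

f(x) = 2x+3
a = 2.0, b = 4.5, n = 6
h = (b - a)/n = 0.416667

Simpson's rule: (h/3)[f(x₀) + 4f(x₁) + 2f(x₂) + ... + f(xₙ)]

x_0 = 2.0000, f(x_0) = 7.000000, coefficient = 1
x_1 = 2.4167, f(x_1) = 7.833333, coefficient = 4
x_2 = 2.8333, f(x_2) = 8.666667, coefficient = 2
x_3 = 3.2500, f(x_3) = 9.500000, coefficient = 4
x_4 = 3.6667, f(x_4) = 10.333333, coefficient = 2
x_5 = 4.0833, f(x_5) = 11.166667, coefficient = 4
x_6 = 4.5000, f(x_6) = 12.000000, coefficient = 1

I ≈ (0.416667/3) × 171.000000 = 23.750000
Exact value: 23.750000
Error: 0.000000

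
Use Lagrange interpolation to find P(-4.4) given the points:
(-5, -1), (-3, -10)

Lagrange interpolation formula:
P(x) = Σ yᵢ × Lᵢ(x)
where Lᵢ(x) = Π_{j≠i} (x - xⱼ)/(xᵢ - xⱼ)

L_0(-4.4) = (-4.4 - (-3))/(-5 - (-3)) = 0.700000
L_1(-4.4) = (-4.4 - (-5))/(-3 - (-5)) = 0.300000

P(-4.4) = (-1)×L_0(-4.4) + (-10)×L_1(-4.4)
P(-4.4) = -3.700000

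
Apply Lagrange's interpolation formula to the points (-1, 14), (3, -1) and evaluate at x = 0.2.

Lagrange interpolation formula:
P(x) = Σ yᵢ × Lᵢ(x)
where Lᵢ(x) = Π_{j≠i} (x - xⱼ)/(xᵢ - xⱼ)

L_0(0.2) = (0.2 - 3)/(-1 - 3) = 0.700000
L_1(0.2) = (0.2 - (-1))/(3 - (-1)) = 0.300000

P(0.2) = 14×L_0(0.2) + (-1)×L_1(0.2)
P(0.2) = 9.500000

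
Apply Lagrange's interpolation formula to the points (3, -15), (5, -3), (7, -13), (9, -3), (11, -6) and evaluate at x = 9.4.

Lagrange interpolation formula:
P(x) = Σ yᵢ × Lᵢ(x)
where Lᵢ(x) = Π_{j≠i} (x - xⱼ)/(xᵢ - xⱼ)

L_0(9.4) = (9.4 - 5)/(3 - 5) × (9.4 - 7)/(3 - 7) × (9.4 - 9)/(3 - 9) × (9.4 - 11)/(3 - 11) = -0.017600
L_1(9.4) = (9.4 - 3)/(5 - 3) × (9.4 - 7)/(5 - 7) × (9.4 - 9)/(5 - 9) × (9.4 - 11)/(5 - 11) = 0.102400
L_2(9.4) = (9.4 - 3)/(7 - 3) × (9.4 - 5)/(7 - 5) × (9.4 - 9)/(7 - 9) × (9.4 - 11)/(7 - 11) = -0.281600
L_3(9.4) = (9.4 - 3)/(9 - 3) × (9.4 - 5)/(9 - 5) × (9.4 - 7)/(9 - 7) × (9.4 - 11)/(9 - 11) = 1.126400
L_4(9.4) = (9.4 - 3)/(11 - 3) × (9.4 - 5)/(11 - 5) × (9.4 - 7)/(11 - 7) × (9.4 - 9)/(11 - 9) = 0.070400

P(9.4) = (-15)×L_0(9.4) + (-3)×L_1(9.4) + (-13)×L_2(9.4) + (-3)×L_3(9.4) + (-6)×L_4(9.4)
P(9.4) = -0.184000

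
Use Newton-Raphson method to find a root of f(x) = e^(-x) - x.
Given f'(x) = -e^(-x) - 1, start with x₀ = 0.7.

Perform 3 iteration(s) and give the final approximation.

f(x) = e^(-x) - x
f'(x) = -e^(-x) - 1
x₀ = 0.7

Newton-Raphson formula: x_{n+1} = x_n - f(x_n)/f'(x_n)

Iteration 1:
  f(0.700000) = -0.203415
  f'(0.700000) = -1.496585
  x_1 = 0.700000 - (-0.203415)/(-1.496585) = 0.564081
Iteration 2:
  f(0.564081) = 0.004802
  f'(0.564081) = -1.568883
  x_2 = 0.564081 - 0.004802/(-1.568883) = 0.567142
Iteration 3:
  f(0.567142) = 0.000003
  f'(0.567142) = -1.567144
  x_3 = 0.567142 - 0.000003/(-1.567144) = 0.567143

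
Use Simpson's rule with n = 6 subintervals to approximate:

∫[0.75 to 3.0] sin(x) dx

f(x) = sin(x)
a = 0.75, b = 3.0, n = 6
h = (b - a)/n = 0.375000

Simpson's rule: (h/3)[f(x₀) + 4f(x₁) + 2f(x₂) + ... + f(xₙ)]

x_0 = 0.7500, f(x_0) = 0.681639, coefficient = 1
x_1 = 1.1250, f(x_1) = 0.902268, coefficient = 4
x_2 = 1.5000, f(x_2) = 0.997495, coefficient = 2
x_3 = 1.8750, f(x_3) = 0.954086, coefficient = 4
x_4 = 2.2500, f(x_4) = 0.778073, coefficient = 2
x_5 = 2.6250, f(x_5) = 0.493920, coefficient = 4
x_6 = 3.0000, f(x_6) = 0.141120, coefficient = 1

I ≈ (0.375000/3) × 13.774990 = 1.721874
Exact value: 1.721681
Error: 0.000192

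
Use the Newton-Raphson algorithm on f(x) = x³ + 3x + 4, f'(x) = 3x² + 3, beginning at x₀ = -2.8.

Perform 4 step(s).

f(x) = x³ + 3x + 4
f'(x) = 3x² + 3
x₀ = -2.8

Newton-Raphson formula: x_{n+1} = x_n - f(x_n)/f'(x_n)

Iteration 1:
  f(-2.800000) = -26.352000
  f'(-2.800000) = 26.520000
  x_1 = -2.800000 - (-26.352000)/26.520000 = -1.806335
Iteration 2:
  f(-1.806335) = -7.312796
  f'(-1.806335) = 12.788537
  x_2 = -1.806335 - (-7.312796)/12.788537 = -1.234511
Iteration 3:
  f(-1.234511) = -1.584946
  f'(-1.234511) = 7.572049
  x_3 = -1.234511 - (-1.584946)/7.572049 = -1.025195
Iteration 4:
  f(-1.025195) = -0.153092
  f'(-1.025195) = 6.153076
  x_4 = -1.025195 - (-0.153092)/6.153076 = -1.000315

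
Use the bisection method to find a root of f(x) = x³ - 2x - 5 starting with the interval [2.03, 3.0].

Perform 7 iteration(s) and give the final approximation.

f(x) = x³ - 2x - 5
Initial interval: [2.03, 3.0]

Iteration 1:
  c_1 = (2.030000 + 3.000000)/2 = 2.515000
  f(c_1) = f(2.515000) = 5.877941
  f(a) × f(c) < 0, new interval: [2.030000, 2.515000]
Iteration 2:
  c_2 = (2.030000 + 2.515000)/2 = 2.272500
  f(c_2) = f(2.272500) = 2.190772
  f(a) × f(c) < 0, new interval: [2.030000, 2.272500]
Iteration 3:
  c_3 = (2.030000 + 2.272500)/2 = 2.151250
  f(c_3) = f(2.151250) = 0.653219
  f(a) × f(c) < 0, new interval: [2.030000, 2.151250]
Iteration 4:
  c_4 = (2.030000 + 2.151250)/2 = 2.090625
  f(c_4) = f(2.090625) = -0.043728
  f(a) × f(c) ≥ 0, new interval: [2.090625, 2.151250]
Iteration 5:
  c_5 = (2.090625 + 2.151250)/2 = 2.120938
  f(c_5) = f(2.120938) = 0.298899
  f(a) × f(c) < 0, new interval: [2.090625, 2.120938]
Iteration 6:
  c_6 = (2.090625 + 2.120938)/2 = 2.105781
  f(c_6) = f(2.105781) = 0.126134
  f(a) × f(c) < 0, new interval: [2.090625, 2.105781]
Iteration 7:
  c_7 = (2.090625 + 2.105781)/2 = 2.098203
  f(c_7) = f(2.098203) = 0.040841
  f(a) × f(c) < 0, new interval: [2.090625, 2.098203]

After 7 iteration(s), the approximation is c_7 = 2.098203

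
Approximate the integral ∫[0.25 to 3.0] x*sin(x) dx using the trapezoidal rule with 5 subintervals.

f(x) = x*sin(x)
a = 0.25, b = 3.0, n = 5
h = (b - a)/n = 0.550000

Trapezoidal rule: (h/2)[f(x₀) + 2f(x₁) + 2f(x₂) + ... + f(xₙ)]

x_0 = 0.2500, f(x_0) = 0.061851, coefficient = 1
x_1 = 0.8000, f(x_1) = 0.573885, coefficient = 2
x_2 = 1.3500, f(x_2) = 1.317227, coefficient = 2
x_3 = 1.9000, f(x_3) = 1.797970, coefficient = 2
x_4 = 2.4500, f(x_4) = 1.562524, coefficient = 2
x_5 = 3.0000, f(x_5) = 0.423360, coefficient = 1

I ≈ (0.550000/2) × 10.988421 = 3.021816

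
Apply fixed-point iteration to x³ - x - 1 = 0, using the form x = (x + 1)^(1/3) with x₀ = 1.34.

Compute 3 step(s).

Equation: x³ - x - 1 = 0
Fixed-point form: x = (x + 1)^(1/3)
x₀ = 1.34

x_1 = g(1.340000) = 1.327614
x_2 = g(1.327614) = 1.325268
x_3 = g(1.325268) = 1.324822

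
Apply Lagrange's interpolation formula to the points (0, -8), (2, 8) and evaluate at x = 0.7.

Lagrange interpolation formula:
P(x) = Σ yᵢ × Lᵢ(x)
where Lᵢ(x) = Π_{j≠i} (x - xⱼ)/(xᵢ - xⱼ)

L_0(0.7) = (0.7 - 2)/(0 - 2) = 0.650000
L_1(0.7) = (0.7 - 0)/(2 - 0) = 0.350000

P(0.7) = (-8)×L_0(0.7) + 8×L_1(0.7)
P(0.7) = -2.400000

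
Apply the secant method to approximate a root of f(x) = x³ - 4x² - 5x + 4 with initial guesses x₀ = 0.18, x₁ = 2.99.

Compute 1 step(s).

f(x) = x³ - 4x² - 5x + 4
x₀ = 0.18, x₁ = 2.99

Secant formula: x_{n+1} = x_n - f(x_n)(x_n - x_{n-1})/(f(x_n) - f(x_{n-1}))

Iteration 1:
  f(0.180000) = 2.976232
  f(2.990000) = -19.979501
  x_2 = 2.990000 - (-19.979501)×(2.990000 - 0.180000)/(-19.979501 - 2.976232)
       = 0.544319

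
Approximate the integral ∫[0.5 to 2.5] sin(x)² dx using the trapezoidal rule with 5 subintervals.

f(x) = sin(x)²
a = 0.5, b = 2.5, n = 5
h = (b - a)/n = 0.400000

Trapezoidal rule: (h/2)[f(x₀) + 2f(x₁) + 2f(x₂) + ... + f(xₙ)]

x_0 = 0.5000, f(x_0) = 0.229849, coefficient = 1
x_1 = 0.9000, f(x_1) = 0.613601, coefficient = 2
x_2 = 1.3000, f(x_2) = 0.928444, coefficient = 2
x_3 = 1.7000, f(x_3) = 0.983399, coefficient = 2
x_4 = 2.1000, f(x_4) = 0.745130, coefficient = 2
x_5 = 2.5000, f(x_5) = 0.358169, coefficient = 1

I ≈ (0.400000/2) × 7.129168 = 1.425834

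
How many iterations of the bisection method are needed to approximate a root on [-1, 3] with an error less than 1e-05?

We need (b-a)/2^n ≤ 1e-05
(3 - (-1))/2^n ≤ 1e-05
4/2^n ≤ 1e-05
2^n ≥ 400000
n ≥ log₂(400000) = 18.61
n ≥ 19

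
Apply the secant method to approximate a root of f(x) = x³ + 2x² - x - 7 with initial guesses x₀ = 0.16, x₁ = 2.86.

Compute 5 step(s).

f(x) = x³ + 2x² - x - 7
x₀ = 0.16, x₁ = 2.86

Secant formula: x_{n+1} = x_n - f(x_n)(x_n - x_{n-1})/(f(x_n) - f(x_{n-1}))

Iteration 1:
  f(0.160000) = -7.104704
  f(2.860000) = 29.892856
  x_2 = 2.860000 - 29.892856×(2.860000 - 0.160000)/(29.892856 - (-7.104704))
       = 0.678486
Iteration 2:
  f(2.860000) = 29.892856
  f(0.678486) = -6.445464
  x_3 = 0.678486 - (-6.445464)×(0.678486 - 2.860000)/(-6.445464 - 29.892856)
       = 1.065429
Iteration 3:
  f(0.678486) = -6.445464
  f(1.065429) = -4.585741
  x_4 = 1.065429 - (-4.585741)×(1.065429 - 0.678486)/(-4.585741 - (-6.445464))
       = 2.019562
Iteration 4:
  f(1.065429) = -4.585741
  f(2.019562) = 7.374738
  x_5 = 2.019562 - 7.374738×(2.019562 - 1.065429)/(7.374738 - (-4.585741))
       = 1.431251
Iteration 5:
  f(2.019562) = 7.374738
  f(1.431251) = -1.402405
  x_6 = 1.431251 - (-1.402405)×(1.431251 - 2.019562)/(-1.402405 - 7.374738)
       = 1.525251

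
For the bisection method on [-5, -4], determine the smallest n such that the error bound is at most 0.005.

We need (b-a)/2^n ≤ 0.005
(-4 - (-5))/2^n ≤ 0.005
1/2^n ≤ 0.005
2^n ≥ 200
n ≥ log₂(200) = 7.64
n ≥ 8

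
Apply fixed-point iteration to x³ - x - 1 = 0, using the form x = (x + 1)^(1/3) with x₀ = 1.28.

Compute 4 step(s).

Equation: x³ - x - 1 = 0
Fixed-point form: x = (x + 1)^(1/3)
x₀ = 1.28

x_1 = g(1.280000) = 1.316169
x_2 = g(1.316169) = 1.323092
x_3 = g(1.323092) = 1.324409
x_4 = g(1.324409) = 1.324659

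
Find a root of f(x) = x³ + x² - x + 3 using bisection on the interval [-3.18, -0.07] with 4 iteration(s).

f(x) = x³ + x² - x + 3
Initial interval: [-3.18, -0.07]

Iteration 1:
  c_1 = (-3.180000 + (-0.070000))/2 = -1.625000
  f(c_1) = f(-1.625000) = 2.974609
  f(a) × f(c) < 0, new interval: [-3.180000, -1.625000]
Iteration 2:
  c_2 = (-3.180000 + (-1.625000))/2 = -2.402500
  f(c_2) = f(-2.402500) = -2.692739
  f(a) × f(c) ≥ 0, new interval: [-2.402500, -1.625000]
Iteration 3:
  c_3 = (-2.402500 + (-1.625000))/2 = -2.013750
  f(c_3) = f(-2.013750) = 0.902802
  f(a) × f(c) < 0, new interval: [-2.402500, -2.013750]
Iteration 4:
  c_4 = (-2.402500 + (-2.013750))/2 = -2.208125
  f(c_4) = f(-2.208125) = -0.682470
  f(a) × f(c) ≥ 0, new interval: [-2.208125, -2.013750]

After 4 iteration(s), the approximation is c_4 = -2.208125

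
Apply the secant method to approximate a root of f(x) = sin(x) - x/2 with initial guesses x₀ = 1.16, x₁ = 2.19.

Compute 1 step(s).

f(x) = sin(x) - x/2
x₀ = 1.16, x₁ = 2.19

Secant formula: x_{n+1} = x_n - f(x_n)(x_n - x_{n-1})/(f(x_n) - f(x_{n-1}))

Iteration 1:
  f(1.160000) = 0.336803
  f(2.190000) = -0.280659
  x_2 = 2.190000 - (-0.280659)×(2.190000 - 1.160000)/(-0.280659 - 0.336803)
       = 1.721827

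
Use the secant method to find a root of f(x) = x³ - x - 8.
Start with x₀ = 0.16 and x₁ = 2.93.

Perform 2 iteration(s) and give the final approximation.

f(x) = x³ - x - 8
x₀ = 0.16, x₁ = 2.93

Secant formula: x_{n+1} = x_n - f(x_n)(x_n - x_{n-1})/(f(x_n) - f(x_{n-1}))

Iteration 1:
  f(0.160000) = -8.155904
  f(2.930000) = 14.223757
  x_2 = 2.930000 - 14.223757×(2.930000 - 0.160000)/(14.223757 - (-8.155904))
       = 1.169482
Iteration 2:
  f(2.930000) = 14.223757
  f(1.169482) = -7.569997
  x_3 = 1.169482 - (-7.569997)×(1.169482 - 2.930000)/(-7.569997 - 14.223757)
       = 1.780992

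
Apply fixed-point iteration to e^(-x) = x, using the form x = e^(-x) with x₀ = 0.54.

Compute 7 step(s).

Equation: e^(-x) = x
Fixed-point form: x = e^(-x)
x₀ = 0.54

x_1 = g(0.540000) = 0.582748
x_2 = g(0.582748) = 0.558362
x_3 = g(0.558362) = 0.572146
x_4 = g(0.572146) = 0.564313
x_5 = g(0.564313) = 0.568751
x_6 = g(0.568751) = 0.566232
x_7 = g(0.566232) = 0.567660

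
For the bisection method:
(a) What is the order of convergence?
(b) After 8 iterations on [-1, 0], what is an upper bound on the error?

(a) Bisection has linear (order 1) convergence; the error is halved each step.

(b) Error bound = (b-a)/2^n = (0 - (-1))/2^{8}
    = 1/2^{8}

(a) 1 (linear); (b) error ≤ 3.91e-03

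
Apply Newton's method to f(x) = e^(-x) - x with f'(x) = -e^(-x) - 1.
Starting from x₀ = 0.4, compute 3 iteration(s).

f(x) = e^(-x) - x
f'(x) = -e^(-x) - 1
x₀ = 0.4

Newton-Raphson formula: x_{n+1} = x_n - f(x_n)/f'(x_n)

Iteration 1:
  f(0.400000) = 0.270320
  f'(0.400000) = -1.670320
  x_1 = 0.400000 - 0.270320/(-1.670320) = 0.561837
Iteration 2:
  f(0.561837) = 0.008323
  f'(0.561837) = -1.570161
  x_2 = 0.561837 - 0.008323/(-1.570161) = 0.567138
Iteration 3:
  f(0.567138) = 0.000008
  f'(0.567138) = -1.567146
  x_3 = 0.567138 - 0.000008/(-1.567146) = 0.567143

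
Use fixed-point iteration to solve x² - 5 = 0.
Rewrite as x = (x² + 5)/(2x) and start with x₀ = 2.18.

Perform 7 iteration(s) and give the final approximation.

Equation: x² - 5 = 0
Fixed-point form: x = (x² + 5)/(2x)
x₀ = 2.18

x_1 = g(2.180000) = 2.236789
x_2 = g(2.236789) = 2.236068
x_3 = g(2.236068) = 2.236068
x_4 = g(2.236068) = 2.236068
x_5 = g(2.236068) = 2.236068
x_6 = g(2.236068) = 2.236068
x_7 = g(2.236068) = 2.236068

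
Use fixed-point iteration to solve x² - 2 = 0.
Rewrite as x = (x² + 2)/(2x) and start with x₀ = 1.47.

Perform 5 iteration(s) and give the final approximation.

Equation: x² - 2 = 0
Fixed-point form: x = (x² + 2)/(2x)
x₀ = 1.47

x_1 = g(1.470000) = 1.415272
x_2 = g(1.415272) = 1.414214
x_3 = g(1.414214) = 1.414214
x_4 = g(1.414214) = 1.414214
x_5 = g(1.414214) = 1.414214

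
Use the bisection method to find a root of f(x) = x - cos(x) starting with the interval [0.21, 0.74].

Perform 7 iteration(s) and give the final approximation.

f(x) = x - cos(x)
Initial interval: [0.21, 0.74]

Iteration 1:
  c_1 = (0.210000 + 0.740000)/2 = 0.475000
  f(c_1) = f(0.475000) = -0.414293
  f(a) × f(c) ≥ 0, new interval: [0.475000, 0.740000]
Iteration 2:
  c_2 = (0.475000 + 0.740000)/2 = 0.607500
  f(c_2) = f(0.607500) = -0.213578
  f(a) × f(c) ≥ 0, new interval: [0.607500, 0.740000]
Iteration 3:
  c_3 = (0.607500 + 0.740000)/2 = 0.673750
  f(c_3) = f(0.673750) = -0.107737
  f(a) × f(c) ≥ 0, new interval: [0.673750, 0.740000]
Iteration 4:
  c_4 = (0.673750 + 0.740000)/2 = 0.706875
  f(c_4) = f(0.706875) = -0.053520
  f(a) × f(c) ≥ 0, new interval: [0.706875, 0.740000]
Iteration 5:
  c_5 = (0.706875 + 0.740000)/2 = 0.723437
  f(c_5) = f(0.723437) = -0.026097
  f(a) × f(c) ≥ 0, new interval: [0.723437, 0.740000]
Iteration 6:
  c_6 = (0.723437 + 0.740000)/2 = 0.731719
  f(c_6) = f(0.731719) = -0.012308
  f(a) × f(c) ≥ 0, new interval: [0.731719, 0.740000]
Iteration 7:
  c_7 = (0.731719 + 0.740000)/2 = 0.735859
  f(c_7) = f(0.735859) = -0.005395
  f(a) × f(c) ≥ 0, new interval: [0.735859, 0.740000]

After 7 iteration(s), the approximation is c_7 = 0.735859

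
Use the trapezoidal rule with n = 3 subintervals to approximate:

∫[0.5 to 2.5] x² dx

f(x) = x²
a = 0.5, b = 2.5, n = 3
h = (b - a)/n = 0.666667

Trapezoidal rule: (h/2)[f(x₀) + 2f(x₁) + 2f(x₂) + ... + f(xₙ)]

x_0 = 0.5000, f(x_0) = 0.250000, coefficient = 1
x_1 = 1.1667, f(x_1) = 1.361111, coefficient = 2
x_2 = 1.8333, f(x_2) = 3.361111, coefficient = 2
x_3 = 2.5000, f(x_3) = 6.250000, coefficient = 1

I ≈ (0.666667/2) × 15.944444 = 5.314815
Exact value: 5.166667
Error: 0.148148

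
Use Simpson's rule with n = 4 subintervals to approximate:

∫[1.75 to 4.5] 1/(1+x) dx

f(x) = 1/(1+x)
a = 1.75, b = 4.5, n = 4
h = (b - a)/n = 0.687500

Simpson's rule: (h/3)[f(x₀) + 4f(x₁) + 2f(x₂) + ... + f(xₙ)]

x_0 = 1.7500, f(x_0) = 0.363636, coefficient = 1
x_1 = 2.4375, f(x_1) = 0.290909, coefficient = 4
x_2 = 3.1250, f(x_2) = 0.242424, coefficient = 2
x_3 = 3.8125, f(x_3) = 0.207792, coefficient = 4
x_4 = 4.5000, f(x_4) = 0.181818, coefficient = 1

I ≈ (0.687500/3) × 3.025108 = 0.693254
Exact value: 0.693147
Error: 0.000107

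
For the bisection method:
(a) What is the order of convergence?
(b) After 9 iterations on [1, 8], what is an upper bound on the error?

(a) Bisection has linear (order 1) convergence; the error is halved each step.

(b) Error bound = (b-a)/2^n = (8 - 1)/2^{9}
    = 7/2^{9}

(a) 1 (linear); (b) error ≤ 1.37e-02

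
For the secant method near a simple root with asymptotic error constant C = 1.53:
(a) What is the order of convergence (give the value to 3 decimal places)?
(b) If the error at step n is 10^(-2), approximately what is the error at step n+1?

(a) Secant method has superlinear convergence with order φ = (1+√5)/2 ≈ 1.618.
    This means |e_{n+1}| ≈ C|e_n|^1.618.

(b) With |e_n| = 10^(-2) and C = 1.53:
    |e_{n+1}| ≈ 1.53 × (10^(-2))^1.618 = 1.53 × 10^(-3.24)

(a) ≈ 1.618 (golden ratio); (b) |e_{n+1}| ≈ 8.884e-04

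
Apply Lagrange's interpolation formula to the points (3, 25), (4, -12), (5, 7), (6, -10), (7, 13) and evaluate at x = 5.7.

Lagrange interpolation formula:
P(x) = Σ yᵢ × Lᵢ(x)
where Lᵢ(x) = Π_{j≠i} (x - xⱼ)/(xᵢ - xⱼ)

L_0(5.7) = (5.7 - 4)/(3 - 4) × (5.7 - 5)/(3 - 5) × (5.7 - 6)/(3 - 6) × (5.7 - 7)/(3 - 7) = 0.019337
L_1(5.7) = (5.7 - 3)/(4 - 3) × (5.7 - 5)/(4 - 5) × (5.7 - 6)/(4 - 6) × (5.7 - 7)/(4 - 7) = -0.122850
L_2(5.7) = (5.7 - 3)/(5 - 3) × (5.7 - 4)/(5 - 4) × (5.7 - 6)/(5 - 6) × (5.7 - 7)/(5 - 7) = 0.447525
L_3(5.7) = (5.7 - 3)/(6 - 3) × (5.7 - 4)/(6 - 4) × (5.7 - 5)/(6 - 5) × (5.7 - 7)/(6 - 7) = 0.696150
L_4(5.7) = (5.7 - 3)/(7 - 3) × (5.7 - 4)/(7 - 4) × (5.7 - 5)/(7 - 5) × (5.7 - 6)/(7 - 6) = -0.040162

P(5.7) = 25×L_0(5.7) + (-12)×L_1(5.7) + 7×L_2(5.7) + (-10)×L_3(5.7) + 13×L_4(5.7)
P(5.7) = -2.393300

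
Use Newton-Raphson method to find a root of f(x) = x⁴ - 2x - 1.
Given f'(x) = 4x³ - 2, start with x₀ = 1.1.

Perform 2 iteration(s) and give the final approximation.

f(x) = x⁴ - 2x - 1
f'(x) = 4x³ - 2
x₀ = 1.1

Newton-Raphson formula: x_{n+1} = x_n - f(x_n)/f'(x_n)

Iteration 1:
  f(1.100000) = -1.735900
  f'(1.100000) = 3.324000
  x_1 = 1.100000 - (-1.735900)/3.324000 = 1.622232
Iteration 2:
  f(1.622232) = 2.681051
  f'(1.622232) = 15.076509
  x_2 = 1.622232 - 2.681051/15.076509 = 1.444403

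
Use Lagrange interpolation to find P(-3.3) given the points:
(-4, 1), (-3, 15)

Lagrange interpolation formula:
P(x) = Σ yᵢ × Lᵢ(x)
where Lᵢ(x) = Π_{j≠i} (x - xⱼ)/(xᵢ - xⱼ)

L_0(-3.3) = (-3.3 - (-3))/(-4 - (-3)) = 0.300000
L_1(-3.3) = (-3.3 - (-4))/(-3 - (-4)) = 0.700000

P(-3.3) = 1×L_0(-3.3) + 15×L_1(-3.3)
P(-3.3) = 10.800000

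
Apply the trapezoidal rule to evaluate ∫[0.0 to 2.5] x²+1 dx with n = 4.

f(x) = x²+1
a = 0.0, b = 2.5, n = 4
h = (b - a)/n = 0.625000

Trapezoidal rule: (h/2)[f(x₀) + 2f(x₁) + 2f(x₂) + ... + f(xₙ)]

x_0 = 0.0000, f(x_0) = 1.000000, coefficient = 1
x_1 = 0.6250, f(x_1) = 1.390625, coefficient = 2
x_2 = 1.2500, f(x_2) = 2.562500, coefficient = 2
x_3 = 1.8750, f(x_3) = 4.515625, coefficient = 2
x_4 = 2.5000, f(x_4) = 7.250000, coefficient = 1

I ≈ (0.625000/2) × 25.187500 = 7.871094
Exact value: 7.708333
Error: 0.162760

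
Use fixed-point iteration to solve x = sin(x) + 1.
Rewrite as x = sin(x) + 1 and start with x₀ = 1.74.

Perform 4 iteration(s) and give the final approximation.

Equation: x = sin(x) + 1
Fixed-point form: x = sin(x) + 1
x₀ = 1.74

x_1 = g(1.740000) = 1.985719
x_2 = g(1.985719) = 1.915147
x_3 = g(1.915147) = 1.941295
x_4 = g(1.941295) = 1.932147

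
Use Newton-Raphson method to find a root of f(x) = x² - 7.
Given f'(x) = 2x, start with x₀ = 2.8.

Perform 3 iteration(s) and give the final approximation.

f(x) = x² - 7
f'(x) = 2x
x₀ = 2.8

Newton-Raphson formula: x_{n+1} = x_n - f(x_n)/f'(x_n)

Iteration 1:
  f(2.800000) = 0.840000
  f'(2.800000) = 5.600000
  x_1 = 2.800000 - 0.840000/5.600000 = 2.650000
Iteration 2:
  f(2.650000) = 0.022500
  f'(2.650000) = 5.300000
  x_2 = 2.650000 - 0.022500/5.300000 = 2.645755
Iteration 3:
  f(2.645755) = 0.000018
  f'(2.645755) = 5.291509
  x_3 = 2.645755 - 0.000018/5.291509 = 2.645751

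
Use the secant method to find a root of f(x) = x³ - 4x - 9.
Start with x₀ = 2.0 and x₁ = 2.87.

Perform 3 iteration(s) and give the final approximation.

f(x) = x³ - 4x - 9
x₀ = 2.0, x₁ = 2.87

Secant formula: x_{n+1} = x_n - f(x_n)(x_n - x_{n-1})/(f(x_n) - f(x_{n-1}))

Iteration 1:
  f(2.000000) = -9.000000
  f(2.870000) = 3.159903
  x_2 = 2.870000 - 3.159903×(2.870000 - 2.000000)/(3.159903 - (-9.000000))
       = 2.643920
Iteration 2:
  f(2.870000) = 3.159903
  f(2.643920) = -1.093858
  x_3 = 2.643920 - (-1.093858)×(2.643920 - 2.870000)/(-1.093858 - 3.159903)
       = 2.702056
Iteration 3:
  f(2.643920) = -1.093858
  f(2.702056) = -0.080218
  x_4 = 2.702056 - (-0.080218)×(2.702056 - 2.643920)/(-0.080218 - (-1.093858))
       = 2.706657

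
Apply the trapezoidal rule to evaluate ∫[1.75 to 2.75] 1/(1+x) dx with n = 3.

f(x) = 1/(1+x)
a = 1.75, b = 2.75, n = 3
h = (b - a)/n = 0.333333

Trapezoidal rule: (h/2)[f(x₀) + 2f(x₁) + 2f(x₂) + ... + f(xₙ)]

x_0 = 1.7500, f(x_0) = 0.363636, coefficient = 1
x_1 = 2.0833, f(x_1) = 0.324324, coefficient = 2
x_2 = 2.4167, f(x_2) = 0.292683, coefficient = 2
x_3 = 2.7500, f(x_3) = 0.266667, coefficient = 1

I ≈ (0.333333/2) × 1.864318 = 0.310720
Exact value: 0.310155
Error: 0.000565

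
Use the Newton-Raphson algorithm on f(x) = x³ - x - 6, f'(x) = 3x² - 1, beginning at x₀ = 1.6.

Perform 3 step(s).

f(x) = x³ - x - 6
f'(x) = 3x² - 1
x₀ = 1.6

Newton-Raphson formula: x_{n+1} = x_n - f(x_n)/f'(x_n)

Iteration 1:
  f(1.600000) = -3.504000
  f'(1.600000) = 6.680000
  x_1 = 1.600000 - (-3.504000)/6.680000 = 2.124551
Iteration 2:
  f(2.124551) = 1.465070
  f'(2.124551) = 12.541150
  x_2 = 2.124551 - 1.465070/12.541150 = 2.007730
Iteration 3:
  f(2.007730) = 0.085388
  f'(2.007730) = 11.092938
  x_3 = 2.007730 - 0.085388/11.092938 = 2.000032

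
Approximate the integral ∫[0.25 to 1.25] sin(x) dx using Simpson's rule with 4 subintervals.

f(x) = sin(x)
a = 0.25, b = 1.25, n = 4
h = (b - a)/n = 0.250000

Simpson's rule: (h/3)[f(x₀) + 4f(x₁) + 2f(x₂) + ... + f(xₙ)]

x_0 = 0.2500, f(x_0) = 0.247404, coefficient = 1
x_1 = 0.5000, f(x_1) = 0.479426, coefficient = 4
x_2 = 0.7500, f(x_2) = 0.681639, coefficient = 2
x_3 = 1.0000, f(x_3) = 0.841471, coefficient = 4
x_4 = 1.2500, f(x_4) = 0.948985, coefficient = 1

I ≈ (0.250000/3) × 7.843252 = 0.653604
Exact value: 0.653590
Error: 0.000014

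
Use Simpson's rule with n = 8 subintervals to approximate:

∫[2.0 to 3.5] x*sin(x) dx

f(x) = x*sin(x)
a = 2.0, b = 3.5, n = 8
h = (b - a)/n = 0.187500

Simpson's rule: (h/3)[f(x₀) + 4f(x₁) + 2f(x₂) + ... + f(xₙ)]

x_0 = 2.0000, f(x_0) = 1.818595, coefficient = 1
x_1 = 2.1875, f(x_1) = 1.784539, coefficient = 4
x_2 = 2.3750, f(x_2) = 1.647502, coefficient = 2
x_3 = 2.5625, f(x_3) = 1.402366, coefficient = 4
x_4 = 2.7500, f(x_4) = 1.049568, coefficient = 2
x_5 = 2.9375, f(x_5) = 0.595369, coefficient = 4
x_6 = 3.1250, f(x_6) = 0.051850, coefficient = 2
x_7 = 3.3125, f(x_7) = -0.563379, coefficient = 4
x_8 = 3.5000, f(x_8) = -1.227741, coefficient = 1

I ≈ (0.187500/3) × 18.964273 = 1.185267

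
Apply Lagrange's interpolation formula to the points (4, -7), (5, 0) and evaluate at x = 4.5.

Lagrange interpolation formula:
P(x) = Σ yᵢ × Lᵢ(x)
where Lᵢ(x) = Π_{j≠i} (x - xⱼ)/(xᵢ - xⱼ)

L_0(4.5) = (4.5 - 5)/(4 - 5) = 0.500000
L_1(4.5) = (4.5 - 4)/(5 - 4) = 0.500000

P(4.5) = (-7)×L_0(4.5) + 0×L_1(4.5)
P(4.5) = -3.500000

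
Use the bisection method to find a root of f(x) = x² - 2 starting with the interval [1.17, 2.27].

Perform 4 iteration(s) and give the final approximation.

f(x) = x² - 2
Initial interval: [1.17, 2.27]

Iteration 1:
  c_1 = (1.170000 + 2.270000)/2 = 1.720000
  f(c_1) = f(1.720000) = 0.958400
  f(a) × f(c) < 0, new interval: [1.170000, 1.720000]
Iteration 2:
  c_2 = (1.170000 + 1.720000)/2 = 1.445000
  f(c_2) = f(1.445000) = 0.088025
  f(a) × f(c) < 0, new interval: [1.170000, 1.445000]
Iteration 3:
  c_3 = (1.170000 + 1.445000)/2 = 1.307500
  f(c_3) = f(1.307500) = -0.290444
  f(a) × f(c) ≥ 0, new interval: [1.307500, 1.445000]
Iteration 4:
  c_4 = (1.307500 + 1.445000)/2 = 1.376250
  f(c_4) = f(1.376250) = -0.105936
  f(a) × f(c) ≥ 0, new interval: [1.376250, 1.445000]

After 4 iteration(s), the approximation is c_4 = 1.376250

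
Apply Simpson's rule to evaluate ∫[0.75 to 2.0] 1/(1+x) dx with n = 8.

f(x) = 1/(1+x)
a = 0.75, b = 2.0, n = 8
h = (b - a)/n = 0.156250

Simpson's rule: (h/3)[f(x₀) + 4f(x₁) + 2f(x₂) + ... + f(xₙ)]

x_0 = 0.7500, f(x_0) = 0.571429, coefficient = 1
x_1 = 0.9062, f(x_1) = 0.524590, coefficient = 4
x_2 = 1.0625, f(x_2) = 0.484848, coefficient = 2
x_3 = 1.2188, f(x_3) = 0.450704, coefficient = 4
x_4 = 1.3750, f(x_4) = 0.421053, coefficient = 2
x_5 = 1.5312, f(x_5) = 0.395062, coefficient = 4
x_6 = 1.6875, f(x_6) = 0.372093, coefficient = 2
x_7 = 1.8438, f(x_7) = 0.351648, coefficient = 4
x_8 = 2.0000, f(x_8) = 0.333333, coefficient = 1

I ≈ (0.156250/3) × 10.348768 = 0.538998
Exact value: 0.538997
Error: 0.000002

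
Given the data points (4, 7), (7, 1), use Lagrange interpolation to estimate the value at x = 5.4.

Lagrange interpolation formula:
P(x) = Σ yᵢ × Lᵢ(x)
where Lᵢ(x) = Π_{j≠i} (x - xⱼ)/(xᵢ - xⱼ)

L_0(5.4) = (5.4 - 7)/(4 - 7) = 0.533333
L_1(5.4) = (5.4 - 4)/(7 - 4) = 0.466667

P(5.4) = 7×L_0(5.4) + 1×L_1(5.4)
P(5.4) = 4.200000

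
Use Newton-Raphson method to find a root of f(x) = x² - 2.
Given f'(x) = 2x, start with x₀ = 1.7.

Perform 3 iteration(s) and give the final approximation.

f(x) = x² - 2
f'(x) = 2x
x₀ = 1.7

Newton-Raphson formula: x_{n+1} = x_n - f(x_n)/f'(x_n)

Iteration 1:
  f(1.700000) = 0.890000
  f'(1.700000) = 3.400000
  x_1 = 1.700000 - 0.890000/3.400000 = 1.438235
Iteration 2:
  f(1.438235) = 0.068521
  f'(1.438235) = 2.876471
  x_2 = 1.438235 - 0.068521/2.876471 = 1.414414
Iteration 3:
  f(1.414414) = 0.000567
  f'(1.414414) = 2.828828
  x_3 = 1.414414 - 0.000567/2.828828 = 1.414214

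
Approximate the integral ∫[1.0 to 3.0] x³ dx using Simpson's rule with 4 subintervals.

f(x) = x³
a = 1.0, b = 3.0, n = 4
h = (b - a)/n = 0.500000

Simpson's rule: (h/3)[f(x₀) + 4f(x₁) + 2f(x₂) + ... + f(xₙ)]

x_0 = 1.0000, f(x_0) = 1.000000, coefficient = 1
x_1 = 1.5000, f(x_1) = 3.375000, coefficient = 4
x_2 = 2.0000, f(x_2) = 8.000000, coefficient = 2
x_3 = 2.5000, f(x_3) = 15.625000, coefficient = 4
x_4 = 3.0000, f(x_4) = 27.000000, coefficient = 1

I ≈ (0.500000/3) × 120.000000 = 20.000000
Exact value: 20.000000
Error: 0.000000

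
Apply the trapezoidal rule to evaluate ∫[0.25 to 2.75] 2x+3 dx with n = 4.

f(x) = 2x+3
a = 0.25, b = 2.75, n = 4
h = (b - a)/n = 0.625000

Trapezoidal rule: (h/2)[f(x₀) + 2f(x₁) + 2f(x₂) + ... + f(xₙ)]

x_0 = 0.2500, f(x_0) = 3.500000, coefficient = 1
x_1 = 0.8750, f(x_1) = 4.750000, coefficient = 2
x_2 = 1.5000, f(x_2) = 6.000000, coefficient = 2
x_3 = 2.1250, f(x_3) = 7.250000, coefficient = 2
x_4 = 2.7500, f(x_4) = 8.500000, coefficient = 1

I ≈ (0.625000/2) × 48.000000 = 15.000000
Exact value: 15.000000
Error: 0.000000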